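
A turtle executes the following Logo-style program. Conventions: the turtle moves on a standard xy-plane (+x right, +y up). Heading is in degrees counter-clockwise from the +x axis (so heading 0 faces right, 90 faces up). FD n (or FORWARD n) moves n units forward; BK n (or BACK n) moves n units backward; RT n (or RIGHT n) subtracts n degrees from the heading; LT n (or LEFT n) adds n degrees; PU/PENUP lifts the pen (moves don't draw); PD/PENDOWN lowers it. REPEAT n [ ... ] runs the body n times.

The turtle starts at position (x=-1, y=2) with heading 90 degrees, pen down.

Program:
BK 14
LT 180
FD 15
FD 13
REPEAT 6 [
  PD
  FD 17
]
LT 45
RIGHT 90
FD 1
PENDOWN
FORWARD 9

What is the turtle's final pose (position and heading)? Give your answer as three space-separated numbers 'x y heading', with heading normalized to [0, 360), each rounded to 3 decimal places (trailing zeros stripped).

Executing turtle program step by step:
Start: pos=(-1,2), heading=90, pen down
BK 14: (-1,2) -> (-1,-12) [heading=90, draw]
LT 180: heading 90 -> 270
FD 15: (-1,-12) -> (-1,-27) [heading=270, draw]
FD 13: (-1,-27) -> (-1,-40) [heading=270, draw]
REPEAT 6 [
  -- iteration 1/6 --
  PD: pen down
  FD 17: (-1,-40) -> (-1,-57) [heading=270, draw]
  -- iteration 2/6 --
  PD: pen down
  FD 17: (-1,-57) -> (-1,-74) [heading=270, draw]
  -- iteration 3/6 --
  PD: pen down
  FD 17: (-1,-74) -> (-1,-91) [heading=270, draw]
  -- iteration 4/6 --
  PD: pen down
  FD 17: (-1,-91) -> (-1,-108) [heading=270, draw]
  -- iteration 5/6 --
  PD: pen down
  FD 17: (-1,-108) -> (-1,-125) [heading=270, draw]
  -- iteration 6/6 --
  PD: pen down
  FD 17: (-1,-125) -> (-1,-142) [heading=270, draw]
]
LT 45: heading 270 -> 315
RT 90: heading 315 -> 225
FD 1: (-1,-142) -> (-1.707,-142.707) [heading=225, draw]
PD: pen down
FD 9: (-1.707,-142.707) -> (-8.071,-149.071) [heading=225, draw]
Final: pos=(-8.071,-149.071), heading=225, 11 segment(s) drawn

Answer: -8.071 -149.071 225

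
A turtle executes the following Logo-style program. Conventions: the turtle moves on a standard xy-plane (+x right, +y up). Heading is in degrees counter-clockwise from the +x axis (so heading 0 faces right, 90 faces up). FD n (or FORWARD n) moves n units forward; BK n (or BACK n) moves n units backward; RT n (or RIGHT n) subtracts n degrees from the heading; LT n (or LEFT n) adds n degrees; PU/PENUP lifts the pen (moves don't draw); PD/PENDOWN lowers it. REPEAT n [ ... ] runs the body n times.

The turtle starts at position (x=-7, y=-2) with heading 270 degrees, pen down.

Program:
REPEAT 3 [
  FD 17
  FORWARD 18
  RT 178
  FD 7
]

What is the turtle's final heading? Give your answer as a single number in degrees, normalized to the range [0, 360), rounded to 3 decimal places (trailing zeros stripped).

Answer: 96

Derivation:
Executing turtle program step by step:
Start: pos=(-7,-2), heading=270, pen down
REPEAT 3 [
  -- iteration 1/3 --
  FD 17: (-7,-2) -> (-7,-19) [heading=270, draw]
  FD 18: (-7,-19) -> (-7,-37) [heading=270, draw]
  RT 178: heading 270 -> 92
  FD 7: (-7,-37) -> (-7.244,-30.004) [heading=92, draw]
  -- iteration 2/3 --
  FD 17: (-7.244,-30.004) -> (-7.838,-13.015) [heading=92, draw]
  FD 18: (-7.838,-13.015) -> (-8.466,4.974) [heading=92, draw]
  RT 178: heading 92 -> 274
  FD 7: (-8.466,4.974) -> (-7.977,-2.009) [heading=274, draw]
  -- iteration 3/3 --
  FD 17: (-7.977,-2.009) -> (-6.792,-18.967) [heading=274, draw]
  FD 18: (-6.792,-18.967) -> (-5.536,-36.923) [heading=274, draw]
  RT 178: heading 274 -> 96
  FD 7: (-5.536,-36.923) -> (-6.268,-29.962) [heading=96, draw]
]
Final: pos=(-6.268,-29.962), heading=96, 9 segment(s) drawn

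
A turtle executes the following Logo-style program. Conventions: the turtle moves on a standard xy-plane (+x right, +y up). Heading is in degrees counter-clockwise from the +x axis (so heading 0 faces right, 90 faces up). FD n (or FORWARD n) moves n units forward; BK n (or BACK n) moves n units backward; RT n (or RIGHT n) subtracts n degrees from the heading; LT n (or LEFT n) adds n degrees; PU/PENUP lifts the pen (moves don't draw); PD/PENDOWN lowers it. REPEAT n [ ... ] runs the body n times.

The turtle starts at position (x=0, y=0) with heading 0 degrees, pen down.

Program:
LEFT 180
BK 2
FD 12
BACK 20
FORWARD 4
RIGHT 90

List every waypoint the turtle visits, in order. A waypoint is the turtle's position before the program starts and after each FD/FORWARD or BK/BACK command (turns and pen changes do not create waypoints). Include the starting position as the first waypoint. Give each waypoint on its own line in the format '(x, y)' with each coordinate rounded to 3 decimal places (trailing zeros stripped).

Executing turtle program step by step:
Start: pos=(0,0), heading=0, pen down
LT 180: heading 0 -> 180
BK 2: (0,0) -> (2,0) [heading=180, draw]
FD 12: (2,0) -> (-10,0) [heading=180, draw]
BK 20: (-10,0) -> (10,0) [heading=180, draw]
FD 4: (10,0) -> (6,0) [heading=180, draw]
RT 90: heading 180 -> 90
Final: pos=(6,0), heading=90, 4 segment(s) drawn
Waypoints (5 total):
(0, 0)
(2, 0)
(-10, 0)
(10, 0)
(6, 0)

Answer: (0, 0)
(2, 0)
(-10, 0)
(10, 0)
(6, 0)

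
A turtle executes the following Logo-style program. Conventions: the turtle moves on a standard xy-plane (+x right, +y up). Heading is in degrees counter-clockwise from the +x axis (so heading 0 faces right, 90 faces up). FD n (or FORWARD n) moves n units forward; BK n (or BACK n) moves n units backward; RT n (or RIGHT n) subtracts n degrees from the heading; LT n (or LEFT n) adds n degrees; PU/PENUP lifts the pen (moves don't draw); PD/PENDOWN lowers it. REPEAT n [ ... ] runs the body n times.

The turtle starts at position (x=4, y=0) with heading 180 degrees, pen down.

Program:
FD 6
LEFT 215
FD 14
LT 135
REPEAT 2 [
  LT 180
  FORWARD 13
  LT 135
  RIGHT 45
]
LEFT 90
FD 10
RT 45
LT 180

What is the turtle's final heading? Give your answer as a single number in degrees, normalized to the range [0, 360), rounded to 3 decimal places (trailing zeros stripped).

Executing turtle program step by step:
Start: pos=(4,0), heading=180, pen down
FD 6: (4,0) -> (-2,0) [heading=180, draw]
LT 215: heading 180 -> 35
FD 14: (-2,0) -> (9.468,8.03) [heading=35, draw]
LT 135: heading 35 -> 170
REPEAT 2 [
  -- iteration 1/2 --
  LT 180: heading 170 -> 350
  FD 13: (9.468,8.03) -> (22.271,5.773) [heading=350, draw]
  LT 135: heading 350 -> 125
  RT 45: heading 125 -> 80
  -- iteration 2/2 --
  LT 180: heading 80 -> 260
  FD 13: (22.271,5.773) -> (20.013,-7.03) [heading=260, draw]
  LT 135: heading 260 -> 35
  RT 45: heading 35 -> 350
]
LT 90: heading 350 -> 80
FD 10: (20.013,-7.03) -> (21.75,2.818) [heading=80, draw]
RT 45: heading 80 -> 35
LT 180: heading 35 -> 215
Final: pos=(21.75,2.818), heading=215, 5 segment(s) drawn

Answer: 215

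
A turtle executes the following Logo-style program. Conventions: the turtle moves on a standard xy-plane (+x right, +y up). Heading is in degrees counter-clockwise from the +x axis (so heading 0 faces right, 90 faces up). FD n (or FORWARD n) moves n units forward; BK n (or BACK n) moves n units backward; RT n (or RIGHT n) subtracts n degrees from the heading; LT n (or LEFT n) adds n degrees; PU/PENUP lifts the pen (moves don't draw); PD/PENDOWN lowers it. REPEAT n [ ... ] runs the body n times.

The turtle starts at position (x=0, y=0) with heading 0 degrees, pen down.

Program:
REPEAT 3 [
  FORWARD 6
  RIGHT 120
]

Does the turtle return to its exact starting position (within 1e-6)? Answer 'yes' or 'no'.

Answer: yes

Derivation:
Executing turtle program step by step:
Start: pos=(0,0), heading=0, pen down
REPEAT 3 [
  -- iteration 1/3 --
  FD 6: (0,0) -> (6,0) [heading=0, draw]
  RT 120: heading 0 -> 240
  -- iteration 2/3 --
  FD 6: (6,0) -> (3,-5.196) [heading=240, draw]
  RT 120: heading 240 -> 120
  -- iteration 3/3 --
  FD 6: (3,-5.196) -> (0,0) [heading=120, draw]
  RT 120: heading 120 -> 0
]
Final: pos=(0,0), heading=0, 3 segment(s) drawn

Start position: (0, 0)
Final position: (0, 0)
Distance = 0; < 1e-6 -> CLOSED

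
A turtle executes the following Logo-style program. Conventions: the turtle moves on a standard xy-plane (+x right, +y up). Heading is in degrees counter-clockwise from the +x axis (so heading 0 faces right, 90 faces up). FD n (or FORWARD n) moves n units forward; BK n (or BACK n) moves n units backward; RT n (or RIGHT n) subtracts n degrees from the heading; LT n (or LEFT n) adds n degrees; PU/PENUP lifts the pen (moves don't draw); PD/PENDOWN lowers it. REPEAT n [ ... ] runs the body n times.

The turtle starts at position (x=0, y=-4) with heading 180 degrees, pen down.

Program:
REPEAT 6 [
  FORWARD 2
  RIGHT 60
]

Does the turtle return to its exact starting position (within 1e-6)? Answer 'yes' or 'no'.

Executing turtle program step by step:
Start: pos=(0,-4), heading=180, pen down
REPEAT 6 [
  -- iteration 1/6 --
  FD 2: (0,-4) -> (-2,-4) [heading=180, draw]
  RT 60: heading 180 -> 120
  -- iteration 2/6 --
  FD 2: (-2,-4) -> (-3,-2.268) [heading=120, draw]
  RT 60: heading 120 -> 60
  -- iteration 3/6 --
  FD 2: (-3,-2.268) -> (-2,-0.536) [heading=60, draw]
  RT 60: heading 60 -> 0
  -- iteration 4/6 --
  FD 2: (-2,-0.536) -> (0,-0.536) [heading=0, draw]
  RT 60: heading 0 -> 300
  -- iteration 5/6 --
  FD 2: (0,-0.536) -> (1,-2.268) [heading=300, draw]
  RT 60: heading 300 -> 240
  -- iteration 6/6 --
  FD 2: (1,-2.268) -> (0,-4) [heading=240, draw]
  RT 60: heading 240 -> 180
]
Final: pos=(0,-4), heading=180, 6 segment(s) drawn

Start position: (0, -4)
Final position: (0, -4)
Distance = 0; < 1e-6 -> CLOSED

Answer: yes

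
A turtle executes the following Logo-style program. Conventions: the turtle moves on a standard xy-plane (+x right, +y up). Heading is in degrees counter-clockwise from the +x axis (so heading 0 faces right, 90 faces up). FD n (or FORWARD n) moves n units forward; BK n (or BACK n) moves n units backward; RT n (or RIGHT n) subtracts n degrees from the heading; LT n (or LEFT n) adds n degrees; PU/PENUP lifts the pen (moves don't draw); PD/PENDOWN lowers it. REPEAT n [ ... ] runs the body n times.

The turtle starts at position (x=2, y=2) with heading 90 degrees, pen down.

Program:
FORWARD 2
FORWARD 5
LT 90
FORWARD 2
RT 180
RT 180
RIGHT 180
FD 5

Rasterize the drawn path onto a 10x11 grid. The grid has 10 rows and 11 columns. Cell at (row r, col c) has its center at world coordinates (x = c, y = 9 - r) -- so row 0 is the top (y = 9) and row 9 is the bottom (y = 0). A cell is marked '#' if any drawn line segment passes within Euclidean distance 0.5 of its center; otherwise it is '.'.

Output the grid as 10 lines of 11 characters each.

Answer: ######.....
..#........
..#........
..#........
..#........
..#........
..#........
..#........
...........
...........

Derivation:
Segment 0: (2,2) -> (2,4)
Segment 1: (2,4) -> (2,9)
Segment 2: (2,9) -> (0,9)
Segment 3: (0,9) -> (5,9)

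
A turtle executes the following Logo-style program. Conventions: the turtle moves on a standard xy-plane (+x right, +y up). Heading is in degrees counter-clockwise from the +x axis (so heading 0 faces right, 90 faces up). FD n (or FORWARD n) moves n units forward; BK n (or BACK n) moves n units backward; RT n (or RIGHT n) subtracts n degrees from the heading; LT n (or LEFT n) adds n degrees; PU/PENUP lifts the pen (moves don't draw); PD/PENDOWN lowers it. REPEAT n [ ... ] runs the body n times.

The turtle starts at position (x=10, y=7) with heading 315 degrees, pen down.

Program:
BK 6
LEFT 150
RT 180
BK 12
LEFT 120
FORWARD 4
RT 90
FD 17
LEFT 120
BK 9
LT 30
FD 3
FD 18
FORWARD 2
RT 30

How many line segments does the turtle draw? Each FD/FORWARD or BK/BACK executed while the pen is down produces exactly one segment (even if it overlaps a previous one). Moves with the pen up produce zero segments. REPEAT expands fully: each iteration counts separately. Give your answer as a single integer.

Executing turtle program step by step:
Start: pos=(10,7), heading=315, pen down
BK 6: (10,7) -> (5.757,11.243) [heading=315, draw]
LT 150: heading 315 -> 105
RT 180: heading 105 -> 285
BK 12: (5.757,11.243) -> (2.652,22.834) [heading=285, draw]
LT 120: heading 285 -> 45
FD 4: (2.652,22.834) -> (5.48,25.662) [heading=45, draw]
RT 90: heading 45 -> 315
FD 17: (5.48,25.662) -> (17.501,13.641) [heading=315, draw]
LT 120: heading 315 -> 75
BK 9: (17.501,13.641) -> (15.171,4.948) [heading=75, draw]
LT 30: heading 75 -> 105
FD 3: (15.171,4.948) -> (14.395,7.846) [heading=105, draw]
FD 18: (14.395,7.846) -> (9.736,25.232) [heading=105, draw]
FD 2: (9.736,25.232) -> (9.219,27.164) [heading=105, draw]
RT 30: heading 105 -> 75
Final: pos=(9.219,27.164), heading=75, 8 segment(s) drawn
Segments drawn: 8

Answer: 8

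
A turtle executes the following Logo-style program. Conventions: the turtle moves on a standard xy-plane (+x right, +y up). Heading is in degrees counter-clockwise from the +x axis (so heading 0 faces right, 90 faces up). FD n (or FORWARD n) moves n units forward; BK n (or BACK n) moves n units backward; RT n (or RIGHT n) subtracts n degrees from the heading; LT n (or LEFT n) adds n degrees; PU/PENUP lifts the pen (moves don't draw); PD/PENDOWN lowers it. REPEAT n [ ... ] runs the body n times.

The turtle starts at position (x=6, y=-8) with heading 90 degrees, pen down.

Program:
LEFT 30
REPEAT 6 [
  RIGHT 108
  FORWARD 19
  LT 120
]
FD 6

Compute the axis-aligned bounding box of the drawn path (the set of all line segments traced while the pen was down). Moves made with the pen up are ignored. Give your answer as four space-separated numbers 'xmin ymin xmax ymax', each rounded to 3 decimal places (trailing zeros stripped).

Executing turtle program step by step:
Start: pos=(6,-8), heading=90, pen down
LT 30: heading 90 -> 120
REPEAT 6 [
  -- iteration 1/6 --
  RT 108: heading 120 -> 12
  FD 19: (6,-8) -> (24.585,-4.05) [heading=12, draw]
  LT 120: heading 12 -> 132
  -- iteration 2/6 --
  RT 108: heading 132 -> 24
  FD 19: (24.585,-4.05) -> (41.942,3.678) [heading=24, draw]
  LT 120: heading 24 -> 144
  -- iteration 3/6 --
  RT 108: heading 144 -> 36
  FD 19: (41.942,3.678) -> (57.313,14.846) [heading=36, draw]
  LT 120: heading 36 -> 156
  -- iteration 4/6 --
  RT 108: heading 156 -> 48
  FD 19: (57.313,14.846) -> (70.027,28.966) [heading=48, draw]
  LT 120: heading 48 -> 168
  -- iteration 5/6 --
  RT 108: heading 168 -> 60
  FD 19: (70.027,28.966) -> (79.527,45.42) [heading=60, draw]
  LT 120: heading 60 -> 180
  -- iteration 6/6 --
  RT 108: heading 180 -> 72
  FD 19: (79.527,45.42) -> (85.398,63.491) [heading=72, draw]
  LT 120: heading 72 -> 192
]
FD 6: (85.398,63.491) -> (79.529,62.243) [heading=192, draw]
Final: pos=(79.529,62.243), heading=192, 7 segment(s) drawn

Segment endpoints: x in {6, 24.585, 41.942, 57.313, 70.027, 79.527, 79.529, 85.398}, y in {-8, -4.05, 3.678, 14.846, 28.966, 45.42, 62.243, 63.491}
xmin=6, ymin=-8, xmax=85.398, ymax=63.491

Answer: 6 -8 85.398 63.491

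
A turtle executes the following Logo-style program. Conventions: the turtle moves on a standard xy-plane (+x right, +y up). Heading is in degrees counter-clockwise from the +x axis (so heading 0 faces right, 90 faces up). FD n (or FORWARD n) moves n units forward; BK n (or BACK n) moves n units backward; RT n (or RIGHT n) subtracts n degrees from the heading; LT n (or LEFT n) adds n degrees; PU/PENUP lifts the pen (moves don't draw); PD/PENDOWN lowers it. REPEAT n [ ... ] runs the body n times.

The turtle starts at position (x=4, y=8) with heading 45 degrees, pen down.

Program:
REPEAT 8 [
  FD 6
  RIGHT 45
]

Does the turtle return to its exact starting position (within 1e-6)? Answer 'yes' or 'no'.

Answer: yes

Derivation:
Executing turtle program step by step:
Start: pos=(4,8), heading=45, pen down
REPEAT 8 [
  -- iteration 1/8 --
  FD 6: (4,8) -> (8.243,12.243) [heading=45, draw]
  RT 45: heading 45 -> 0
  -- iteration 2/8 --
  FD 6: (8.243,12.243) -> (14.243,12.243) [heading=0, draw]
  RT 45: heading 0 -> 315
  -- iteration 3/8 --
  FD 6: (14.243,12.243) -> (18.485,8) [heading=315, draw]
  RT 45: heading 315 -> 270
  -- iteration 4/8 --
  FD 6: (18.485,8) -> (18.485,2) [heading=270, draw]
  RT 45: heading 270 -> 225
  -- iteration 5/8 --
  FD 6: (18.485,2) -> (14.243,-2.243) [heading=225, draw]
  RT 45: heading 225 -> 180
  -- iteration 6/8 --
  FD 6: (14.243,-2.243) -> (8.243,-2.243) [heading=180, draw]
  RT 45: heading 180 -> 135
  -- iteration 7/8 --
  FD 6: (8.243,-2.243) -> (4,2) [heading=135, draw]
  RT 45: heading 135 -> 90
  -- iteration 8/8 --
  FD 6: (4,2) -> (4,8) [heading=90, draw]
  RT 45: heading 90 -> 45
]
Final: pos=(4,8), heading=45, 8 segment(s) drawn

Start position: (4, 8)
Final position: (4, 8)
Distance = 0; < 1e-6 -> CLOSED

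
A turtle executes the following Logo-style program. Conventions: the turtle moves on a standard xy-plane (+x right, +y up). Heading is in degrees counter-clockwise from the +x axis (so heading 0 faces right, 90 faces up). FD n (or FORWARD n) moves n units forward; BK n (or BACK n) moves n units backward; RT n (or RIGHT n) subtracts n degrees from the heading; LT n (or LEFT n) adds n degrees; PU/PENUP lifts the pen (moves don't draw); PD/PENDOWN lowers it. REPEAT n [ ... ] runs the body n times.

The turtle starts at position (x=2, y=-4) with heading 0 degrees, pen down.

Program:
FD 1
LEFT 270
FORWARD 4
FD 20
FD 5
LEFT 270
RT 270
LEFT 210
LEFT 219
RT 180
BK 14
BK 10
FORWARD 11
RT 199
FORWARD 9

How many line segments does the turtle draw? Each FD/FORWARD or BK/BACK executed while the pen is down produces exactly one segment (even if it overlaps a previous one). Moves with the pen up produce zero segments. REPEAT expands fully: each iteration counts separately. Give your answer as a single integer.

Executing turtle program step by step:
Start: pos=(2,-4), heading=0, pen down
FD 1: (2,-4) -> (3,-4) [heading=0, draw]
LT 270: heading 0 -> 270
FD 4: (3,-4) -> (3,-8) [heading=270, draw]
FD 20: (3,-8) -> (3,-28) [heading=270, draw]
FD 5: (3,-28) -> (3,-33) [heading=270, draw]
LT 270: heading 270 -> 180
RT 270: heading 180 -> 270
LT 210: heading 270 -> 120
LT 219: heading 120 -> 339
RT 180: heading 339 -> 159
BK 14: (3,-33) -> (16.07,-38.017) [heading=159, draw]
BK 10: (16.07,-38.017) -> (25.406,-41.601) [heading=159, draw]
FD 11: (25.406,-41.601) -> (15.137,-37.659) [heading=159, draw]
RT 199: heading 159 -> 320
FD 9: (15.137,-37.659) -> (22.031,-43.444) [heading=320, draw]
Final: pos=(22.031,-43.444), heading=320, 8 segment(s) drawn
Segments drawn: 8

Answer: 8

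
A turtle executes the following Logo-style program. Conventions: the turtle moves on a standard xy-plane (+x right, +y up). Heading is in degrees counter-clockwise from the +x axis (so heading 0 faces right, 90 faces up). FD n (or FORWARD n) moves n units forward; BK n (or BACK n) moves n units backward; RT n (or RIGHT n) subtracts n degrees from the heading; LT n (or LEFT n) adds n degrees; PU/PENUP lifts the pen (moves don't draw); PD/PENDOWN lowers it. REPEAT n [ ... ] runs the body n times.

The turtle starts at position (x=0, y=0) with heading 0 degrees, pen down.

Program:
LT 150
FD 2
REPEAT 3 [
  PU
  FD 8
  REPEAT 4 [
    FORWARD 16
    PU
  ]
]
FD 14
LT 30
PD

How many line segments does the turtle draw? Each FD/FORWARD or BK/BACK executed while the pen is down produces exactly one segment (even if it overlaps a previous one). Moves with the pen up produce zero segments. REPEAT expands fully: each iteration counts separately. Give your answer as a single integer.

Answer: 1

Derivation:
Executing turtle program step by step:
Start: pos=(0,0), heading=0, pen down
LT 150: heading 0 -> 150
FD 2: (0,0) -> (-1.732,1) [heading=150, draw]
REPEAT 3 [
  -- iteration 1/3 --
  PU: pen up
  FD 8: (-1.732,1) -> (-8.66,5) [heading=150, move]
  REPEAT 4 [
    -- iteration 1/4 --
    FD 16: (-8.66,5) -> (-22.517,13) [heading=150, move]
    PU: pen up
    -- iteration 2/4 --
    FD 16: (-22.517,13) -> (-36.373,21) [heading=150, move]
    PU: pen up
    -- iteration 3/4 --
    FD 16: (-36.373,21) -> (-50.229,29) [heading=150, move]
    PU: pen up
    -- iteration 4/4 --
    FD 16: (-50.229,29) -> (-64.086,37) [heading=150, move]
    PU: pen up
  ]
  -- iteration 2/3 --
  PU: pen up
  FD 8: (-64.086,37) -> (-71.014,41) [heading=150, move]
  REPEAT 4 [
    -- iteration 1/4 --
    FD 16: (-71.014,41) -> (-84.87,49) [heading=150, move]
    PU: pen up
    -- iteration 2/4 --
    FD 16: (-84.87,49) -> (-98.727,57) [heading=150, move]
    PU: pen up
    -- iteration 3/4 --
    FD 16: (-98.727,57) -> (-112.583,65) [heading=150, move]
    PU: pen up
    -- iteration 4/4 --
    FD 16: (-112.583,65) -> (-126.44,73) [heading=150, move]
    PU: pen up
  ]
  -- iteration 3/3 --
  PU: pen up
  FD 8: (-126.44,73) -> (-133.368,77) [heading=150, move]
  REPEAT 4 [
    -- iteration 1/4 --
    FD 16: (-133.368,77) -> (-147.224,85) [heading=150, move]
    PU: pen up
    -- iteration 2/4 --
    FD 16: (-147.224,85) -> (-161.081,93) [heading=150, move]
    PU: pen up
    -- iteration 3/4 --
    FD 16: (-161.081,93) -> (-174.937,101) [heading=150, move]
    PU: pen up
    -- iteration 4/4 --
    FD 16: (-174.937,101) -> (-188.794,109) [heading=150, move]
    PU: pen up
  ]
]
FD 14: (-188.794,109) -> (-200.918,116) [heading=150, move]
LT 30: heading 150 -> 180
PD: pen down
Final: pos=(-200.918,116), heading=180, 1 segment(s) drawn
Segments drawn: 1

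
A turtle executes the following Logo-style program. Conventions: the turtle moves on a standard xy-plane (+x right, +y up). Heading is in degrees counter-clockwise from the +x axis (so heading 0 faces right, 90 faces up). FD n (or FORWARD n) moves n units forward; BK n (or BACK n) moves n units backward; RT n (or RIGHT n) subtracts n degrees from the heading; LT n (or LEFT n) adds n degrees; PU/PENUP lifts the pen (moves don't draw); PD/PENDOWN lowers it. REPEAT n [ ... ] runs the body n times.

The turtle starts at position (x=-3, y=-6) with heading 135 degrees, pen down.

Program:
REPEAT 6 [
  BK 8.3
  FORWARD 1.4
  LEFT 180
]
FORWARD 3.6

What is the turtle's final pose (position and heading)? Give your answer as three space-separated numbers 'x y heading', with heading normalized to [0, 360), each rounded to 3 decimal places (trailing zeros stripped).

Answer: -5.546 -3.454 135

Derivation:
Executing turtle program step by step:
Start: pos=(-3,-6), heading=135, pen down
REPEAT 6 [
  -- iteration 1/6 --
  BK 8.3: (-3,-6) -> (2.869,-11.869) [heading=135, draw]
  FD 1.4: (2.869,-11.869) -> (1.879,-10.879) [heading=135, draw]
  LT 180: heading 135 -> 315
  -- iteration 2/6 --
  BK 8.3: (1.879,-10.879) -> (-3.99,-5.01) [heading=315, draw]
  FD 1.4: (-3.99,-5.01) -> (-3,-6) [heading=315, draw]
  LT 180: heading 315 -> 135
  -- iteration 3/6 --
  BK 8.3: (-3,-6) -> (2.869,-11.869) [heading=135, draw]
  FD 1.4: (2.869,-11.869) -> (1.879,-10.879) [heading=135, draw]
  LT 180: heading 135 -> 315
  -- iteration 4/6 --
  BK 8.3: (1.879,-10.879) -> (-3.99,-5.01) [heading=315, draw]
  FD 1.4: (-3.99,-5.01) -> (-3,-6) [heading=315, draw]
  LT 180: heading 315 -> 135
  -- iteration 5/6 --
  BK 8.3: (-3,-6) -> (2.869,-11.869) [heading=135, draw]
  FD 1.4: (2.869,-11.869) -> (1.879,-10.879) [heading=135, draw]
  LT 180: heading 135 -> 315
  -- iteration 6/6 --
  BK 8.3: (1.879,-10.879) -> (-3.99,-5.01) [heading=315, draw]
  FD 1.4: (-3.99,-5.01) -> (-3,-6) [heading=315, draw]
  LT 180: heading 315 -> 135
]
FD 3.6: (-3,-6) -> (-5.546,-3.454) [heading=135, draw]
Final: pos=(-5.546,-3.454), heading=135, 13 segment(s) drawn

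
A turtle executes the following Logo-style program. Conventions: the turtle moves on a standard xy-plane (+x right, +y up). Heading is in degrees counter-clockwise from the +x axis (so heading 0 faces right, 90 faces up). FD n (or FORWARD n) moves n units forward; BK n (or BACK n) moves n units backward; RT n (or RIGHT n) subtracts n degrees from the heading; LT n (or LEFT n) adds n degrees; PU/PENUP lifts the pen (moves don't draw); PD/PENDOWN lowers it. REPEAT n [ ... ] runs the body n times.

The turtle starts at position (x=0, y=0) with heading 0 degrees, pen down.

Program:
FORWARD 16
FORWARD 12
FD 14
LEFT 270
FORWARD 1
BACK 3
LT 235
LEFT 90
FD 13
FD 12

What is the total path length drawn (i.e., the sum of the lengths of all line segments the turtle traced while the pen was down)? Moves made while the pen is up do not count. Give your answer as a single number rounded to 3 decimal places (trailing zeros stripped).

Answer: 71

Derivation:
Executing turtle program step by step:
Start: pos=(0,0), heading=0, pen down
FD 16: (0,0) -> (16,0) [heading=0, draw]
FD 12: (16,0) -> (28,0) [heading=0, draw]
FD 14: (28,0) -> (42,0) [heading=0, draw]
LT 270: heading 0 -> 270
FD 1: (42,0) -> (42,-1) [heading=270, draw]
BK 3: (42,-1) -> (42,2) [heading=270, draw]
LT 235: heading 270 -> 145
LT 90: heading 145 -> 235
FD 13: (42,2) -> (34.544,-8.649) [heading=235, draw]
FD 12: (34.544,-8.649) -> (27.661,-18.479) [heading=235, draw]
Final: pos=(27.661,-18.479), heading=235, 7 segment(s) drawn

Segment lengths:
  seg 1: (0,0) -> (16,0), length = 16
  seg 2: (16,0) -> (28,0), length = 12
  seg 3: (28,0) -> (42,0), length = 14
  seg 4: (42,0) -> (42,-1), length = 1
  seg 5: (42,-1) -> (42,2), length = 3
  seg 6: (42,2) -> (34.544,-8.649), length = 13
  seg 7: (34.544,-8.649) -> (27.661,-18.479), length = 12
Total = 71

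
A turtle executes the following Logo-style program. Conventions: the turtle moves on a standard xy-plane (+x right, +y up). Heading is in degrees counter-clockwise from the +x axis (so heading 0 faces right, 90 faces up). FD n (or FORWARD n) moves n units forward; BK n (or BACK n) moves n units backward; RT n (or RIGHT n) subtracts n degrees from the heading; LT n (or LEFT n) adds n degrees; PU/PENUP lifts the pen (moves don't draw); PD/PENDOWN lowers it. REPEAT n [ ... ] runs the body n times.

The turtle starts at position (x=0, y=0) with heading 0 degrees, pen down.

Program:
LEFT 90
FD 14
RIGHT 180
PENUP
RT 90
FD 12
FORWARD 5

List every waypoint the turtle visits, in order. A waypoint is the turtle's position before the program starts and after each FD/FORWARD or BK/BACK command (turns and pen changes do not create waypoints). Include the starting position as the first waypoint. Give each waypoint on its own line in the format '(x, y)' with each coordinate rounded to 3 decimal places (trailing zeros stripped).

Executing turtle program step by step:
Start: pos=(0,0), heading=0, pen down
LT 90: heading 0 -> 90
FD 14: (0,0) -> (0,14) [heading=90, draw]
RT 180: heading 90 -> 270
PU: pen up
RT 90: heading 270 -> 180
FD 12: (0,14) -> (-12,14) [heading=180, move]
FD 5: (-12,14) -> (-17,14) [heading=180, move]
Final: pos=(-17,14), heading=180, 1 segment(s) drawn
Waypoints (4 total):
(0, 0)
(0, 14)
(-12, 14)
(-17, 14)

Answer: (0, 0)
(0, 14)
(-12, 14)
(-17, 14)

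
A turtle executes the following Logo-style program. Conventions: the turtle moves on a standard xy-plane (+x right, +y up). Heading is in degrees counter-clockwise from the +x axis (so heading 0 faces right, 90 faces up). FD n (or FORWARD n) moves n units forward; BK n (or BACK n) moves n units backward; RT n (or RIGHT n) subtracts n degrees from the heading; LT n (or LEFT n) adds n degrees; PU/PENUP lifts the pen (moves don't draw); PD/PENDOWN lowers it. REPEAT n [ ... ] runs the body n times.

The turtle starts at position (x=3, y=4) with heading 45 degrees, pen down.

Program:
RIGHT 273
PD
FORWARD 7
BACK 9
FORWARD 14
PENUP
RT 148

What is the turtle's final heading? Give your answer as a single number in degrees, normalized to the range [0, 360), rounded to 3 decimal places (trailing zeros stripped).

Answer: 344

Derivation:
Executing turtle program step by step:
Start: pos=(3,4), heading=45, pen down
RT 273: heading 45 -> 132
PD: pen down
FD 7: (3,4) -> (-1.684,9.202) [heading=132, draw]
BK 9: (-1.684,9.202) -> (4.338,2.514) [heading=132, draw]
FD 14: (4.338,2.514) -> (-5.03,12.918) [heading=132, draw]
PU: pen up
RT 148: heading 132 -> 344
Final: pos=(-5.03,12.918), heading=344, 3 segment(s) drawn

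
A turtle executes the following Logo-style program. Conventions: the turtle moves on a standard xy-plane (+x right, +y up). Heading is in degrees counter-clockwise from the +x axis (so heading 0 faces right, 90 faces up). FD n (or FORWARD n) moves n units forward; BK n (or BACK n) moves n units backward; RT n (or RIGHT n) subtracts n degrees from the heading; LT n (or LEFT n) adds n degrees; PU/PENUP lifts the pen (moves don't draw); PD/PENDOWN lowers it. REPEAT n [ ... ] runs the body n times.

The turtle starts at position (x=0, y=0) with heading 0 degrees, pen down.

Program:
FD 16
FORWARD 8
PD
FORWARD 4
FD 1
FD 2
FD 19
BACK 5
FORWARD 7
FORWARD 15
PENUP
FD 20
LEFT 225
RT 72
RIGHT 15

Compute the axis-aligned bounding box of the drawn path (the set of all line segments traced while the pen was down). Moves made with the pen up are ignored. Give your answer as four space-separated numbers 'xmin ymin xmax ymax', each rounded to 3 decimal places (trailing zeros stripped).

Answer: 0 0 67 0

Derivation:
Executing turtle program step by step:
Start: pos=(0,0), heading=0, pen down
FD 16: (0,0) -> (16,0) [heading=0, draw]
FD 8: (16,0) -> (24,0) [heading=0, draw]
PD: pen down
FD 4: (24,0) -> (28,0) [heading=0, draw]
FD 1: (28,0) -> (29,0) [heading=0, draw]
FD 2: (29,0) -> (31,0) [heading=0, draw]
FD 19: (31,0) -> (50,0) [heading=0, draw]
BK 5: (50,0) -> (45,0) [heading=0, draw]
FD 7: (45,0) -> (52,0) [heading=0, draw]
FD 15: (52,0) -> (67,0) [heading=0, draw]
PU: pen up
FD 20: (67,0) -> (87,0) [heading=0, move]
LT 225: heading 0 -> 225
RT 72: heading 225 -> 153
RT 15: heading 153 -> 138
Final: pos=(87,0), heading=138, 9 segment(s) drawn

Segment endpoints: x in {0, 16, 24, 28, 29, 31, 45, 50, 52, 67}, y in {0}
xmin=0, ymin=0, xmax=67, ymax=0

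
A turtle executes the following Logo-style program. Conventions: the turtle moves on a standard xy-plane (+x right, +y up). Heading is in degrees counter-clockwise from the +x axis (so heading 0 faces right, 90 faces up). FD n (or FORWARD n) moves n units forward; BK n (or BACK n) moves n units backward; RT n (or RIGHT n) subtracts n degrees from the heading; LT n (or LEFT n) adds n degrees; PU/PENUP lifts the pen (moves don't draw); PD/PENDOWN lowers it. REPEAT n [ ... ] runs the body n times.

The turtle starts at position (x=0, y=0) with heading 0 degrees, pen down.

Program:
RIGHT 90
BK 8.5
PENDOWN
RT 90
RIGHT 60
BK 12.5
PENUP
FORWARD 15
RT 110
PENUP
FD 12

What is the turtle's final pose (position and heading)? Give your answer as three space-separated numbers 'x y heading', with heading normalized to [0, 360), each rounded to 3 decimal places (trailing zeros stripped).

Answer: 10.568 12.749 10

Derivation:
Executing turtle program step by step:
Start: pos=(0,0), heading=0, pen down
RT 90: heading 0 -> 270
BK 8.5: (0,0) -> (0,8.5) [heading=270, draw]
PD: pen down
RT 90: heading 270 -> 180
RT 60: heading 180 -> 120
BK 12.5: (0,8.5) -> (6.25,-2.325) [heading=120, draw]
PU: pen up
FD 15: (6.25,-2.325) -> (-1.25,10.665) [heading=120, move]
RT 110: heading 120 -> 10
PU: pen up
FD 12: (-1.25,10.665) -> (10.568,12.749) [heading=10, move]
Final: pos=(10.568,12.749), heading=10, 2 segment(s) drawn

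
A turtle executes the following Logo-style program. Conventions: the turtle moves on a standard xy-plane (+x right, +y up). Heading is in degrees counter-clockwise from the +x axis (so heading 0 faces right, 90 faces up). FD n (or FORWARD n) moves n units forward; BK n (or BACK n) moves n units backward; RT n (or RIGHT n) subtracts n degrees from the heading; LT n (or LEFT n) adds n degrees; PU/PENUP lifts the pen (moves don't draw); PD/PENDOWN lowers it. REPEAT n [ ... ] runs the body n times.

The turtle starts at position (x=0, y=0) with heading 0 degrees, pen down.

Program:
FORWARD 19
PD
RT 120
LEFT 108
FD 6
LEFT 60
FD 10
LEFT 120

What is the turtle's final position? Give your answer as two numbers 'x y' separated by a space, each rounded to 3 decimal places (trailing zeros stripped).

Answer: 31.56 6.184

Derivation:
Executing turtle program step by step:
Start: pos=(0,0), heading=0, pen down
FD 19: (0,0) -> (19,0) [heading=0, draw]
PD: pen down
RT 120: heading 0 -> 240
LT 108: heading 240 -> 348
FD 6: (19,0) -> (24.869,-1.247) [heading=348, draw]
LT 60: heading 348 -> 48
FD 10: (24.869,-1.247) -> (31.56,6.184) [heading=48, draw]
LT 120: heading 48 -> 168
Final: pos=(31.56,6.184), heading=168, 3 segment(s) drawn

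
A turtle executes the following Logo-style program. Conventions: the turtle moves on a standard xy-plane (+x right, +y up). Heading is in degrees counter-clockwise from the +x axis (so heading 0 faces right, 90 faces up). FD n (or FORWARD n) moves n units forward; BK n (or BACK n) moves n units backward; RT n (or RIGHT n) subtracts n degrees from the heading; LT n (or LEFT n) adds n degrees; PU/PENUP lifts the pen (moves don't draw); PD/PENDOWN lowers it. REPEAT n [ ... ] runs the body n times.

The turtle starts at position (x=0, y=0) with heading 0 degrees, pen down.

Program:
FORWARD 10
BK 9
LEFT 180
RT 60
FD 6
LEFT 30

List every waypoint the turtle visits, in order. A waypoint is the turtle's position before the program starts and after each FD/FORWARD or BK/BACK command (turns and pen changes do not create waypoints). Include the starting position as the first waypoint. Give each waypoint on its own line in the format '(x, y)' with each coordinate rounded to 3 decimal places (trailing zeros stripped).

Executing turtle program step by step:
Start: pos=(0,0), heading=0, pen down
FD 10: (0,0) -> (10,0) [heading=0, draw]
BK 9: (10,0) -> (1,0) [heading=0, draw]
LT 180: heading 0 -> 180
RT 60: heading 180 -> 120
FD 6: (1,0) -> (-2,5.196) [heading=120, draw]
LT 30: heading 120 -> 150
Final: pos=(-2,5.196), heading=150, 3 segment(s) drawn
Waypoints (4 total):
(0, 0)
(10, 0)
(1, 0)
(-2, 5.196)

Answer: (0, 0)
(10, 0)
(1, 0)
(-2, 5.196)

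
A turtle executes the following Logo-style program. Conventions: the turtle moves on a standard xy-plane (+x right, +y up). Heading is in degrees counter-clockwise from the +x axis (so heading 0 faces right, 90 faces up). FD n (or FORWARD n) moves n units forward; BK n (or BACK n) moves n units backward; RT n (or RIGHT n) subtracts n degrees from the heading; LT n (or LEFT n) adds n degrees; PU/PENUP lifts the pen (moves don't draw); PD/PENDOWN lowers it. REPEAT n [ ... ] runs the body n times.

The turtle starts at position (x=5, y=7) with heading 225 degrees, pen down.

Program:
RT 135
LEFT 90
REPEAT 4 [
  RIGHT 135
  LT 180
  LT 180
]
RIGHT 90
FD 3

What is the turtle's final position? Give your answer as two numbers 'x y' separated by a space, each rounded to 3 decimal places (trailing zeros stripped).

Executing turtle program step by step:
Start: pos=(5,7), heading=225, pen down
RT 135: heading 225 -> 90
LT 90: heading 90 -> 180
REPEAT 4 [
  -- iteration 1/4 --
  RT 135: heading 180 -> 45
  LT 180: heading 45 -> 225
  LT 180: heading 225 -> 45
  -- iteration 2/4 --
  RT 135: heading 45 -> 270
  LT 180: heading 270 -> 90
  LT 180: heading 90 -> 270
  -- iteration 3/4 --
  RT 135: heading 270 -> 135
  LT 180: heading 135 -> 315
  LT 180: heading 315 -> 135
  -- iteration 4/4 --
  RT 135: heading 135 -> 0
  LT 180: heading 0 -> 180
  LT 180: heading 180 -> 0
]
RT 90: heading 0 -> 270
FD 3: (5,7) -> (5,4) [heading=270, draw]
Final: pos=(5,4), heading=270, 1 segment(s) drawn

Answer: 5 4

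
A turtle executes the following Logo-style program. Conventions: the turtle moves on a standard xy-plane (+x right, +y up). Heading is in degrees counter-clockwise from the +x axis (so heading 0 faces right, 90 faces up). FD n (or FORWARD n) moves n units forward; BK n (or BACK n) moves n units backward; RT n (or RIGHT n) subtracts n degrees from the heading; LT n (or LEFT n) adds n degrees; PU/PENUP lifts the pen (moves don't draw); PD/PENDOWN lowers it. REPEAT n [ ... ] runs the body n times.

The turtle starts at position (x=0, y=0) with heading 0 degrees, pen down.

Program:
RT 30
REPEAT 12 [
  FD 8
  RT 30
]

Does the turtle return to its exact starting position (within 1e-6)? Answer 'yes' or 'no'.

Answer: yes

Derivation:
Executing turtle program step by step:
Start: pos=(0,0), heading=0, pen down
RT 30: heading 0 -> 330
REPEAT 12 [
  -- iteration 1/12 --
  FD 8: (0,0) -> (6.928,-4) [heading=330, draw]
  RT 30: heading 330 -> 300
  -- iteration 2/12 --
  FD 8: (6.928,-4) -> (10.928,-10.928) [heading=300, draw]
  RT 30: heading 300 -> 270
  -- iteration 3/12 --
  FD 8: (10.928,-10.928) -> (10.928,-18.928) [heading=270, draw]
  RT 30: heading 270 -> 240
  -- iteration 4/12 --
  FD 8: (10.928,-18.928) -> (6.928,-25.856) [heading=240, draw]
  RT 30: heading 240 -> 210
  -- iteration 5/12 --
  FD 8: (6.928,-25.856) -> (0,-29.856) [heading=210, draw]
  RT 30: heading 210 -> 180
  -- iteration 6/12 --
  FD 8: (0,-29.856) -> (-8,-29.856) [heading=180, draw]
  RT 30: heading 180 -> 150
  -- iteration 7/12 --
  FD 8: (-8,-29.856) -> (-14.928,-25.856) [heading=150, draw]
  RT 30: heading 150 -> 120
  -- iteration 8/12 --
  FD 8: (-14.928,-25.856) -> (-18.928,-18.928) [heading=120, draw]
  RT 30: heading 120 -> 90
  -- iteration 9/12 --
  FD 8: (-18.928,-18.928) -> (-18.928,-10.928) [heading=90, draw]
  RT 30: heading 90 -> 60
  -- iteration 10/12 --
  FD 8: (-18.928,-10.928) -> (-14.928,-4) [heading=60, draw]
  RT 30: heading 60 -> 30
  -- iteration 11/12 --
  FD 8: (-14.928,-4) -> (-8,0) [heading=30, draw]
  RT 30: heading 30 -> 0
  -- iteration 12/12 --
  FD 8: (-8,0) -> (0,0) [heading=0, draw]
  RT 30: heading 0 -> 330
]
Final: pos=(0,0), heading=330, 12 segment(s) drawn

Start position: (0, 0)
Final position: (0, 0)
Distance = 0; < 1e-6 -> CLOSED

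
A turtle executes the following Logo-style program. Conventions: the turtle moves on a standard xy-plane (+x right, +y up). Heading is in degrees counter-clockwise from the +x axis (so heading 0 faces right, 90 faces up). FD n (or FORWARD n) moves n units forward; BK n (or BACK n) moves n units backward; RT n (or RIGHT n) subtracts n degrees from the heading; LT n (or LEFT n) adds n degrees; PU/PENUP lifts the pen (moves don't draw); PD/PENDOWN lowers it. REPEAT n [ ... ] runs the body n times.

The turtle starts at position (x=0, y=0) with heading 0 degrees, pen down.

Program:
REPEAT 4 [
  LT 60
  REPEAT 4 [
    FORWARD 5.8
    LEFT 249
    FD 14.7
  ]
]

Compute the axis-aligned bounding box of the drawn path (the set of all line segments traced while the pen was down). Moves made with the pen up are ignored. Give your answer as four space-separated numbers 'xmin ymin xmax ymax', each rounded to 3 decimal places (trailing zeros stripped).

Executing turtle program step by step:
Start: pos=(0,0), heading=0, pen down
REPEAT 4 [
  -- iteration 1/4 --
  LT 60: heading 0 -> 60
  REPEAT 4 [
    -- iteration 1/4 --
    FD 5.8: (0,0) -> (2.9,5.023) [heading=60, draw]
    LT 249: heading 60 -> 309
    FD 14.7: (2.9,5.023) -> (12.151,-6.401) [heading=309, draw]
    -- iteration 2/4 --
    FD 5.8: (12.151,-6.401) -> (15.801,-10.909) [heading=309, draw]
    LT 249: heading 309 -> 198
    FD 14.7: (15.801,-10.909) -> (1.821,-15.451) [heading=198, draw]
    -- iteration 3/4 --
    FD 5.8: (1.821,-15.451) -> (-3.696,-17.243) [heading=198, draw]
    LT 249: heading 198 -> 87
    FD 14.7: (-3.696,-17.243) -> (-2.926,-2.564) [heading=87, draw]
    -- iteration 4/4 --
    FD 5.8: (-2.926,-2.564) -> (-2.623,3.229) [heading=87, draw]
    LT 249: heading 87 -> 336
    FD 14.7: (-2.623,3.229) -> (10.806,-2.751) [heading=336, draw]
  ]
  -- iteration 2/4 --
  LT 60: heading 336 -> 36
  REPEAT 4 [
    -- iteration 1/4 --
    FD 5.8: (10.806,-2.751) -> (15.499,0.659) [heading=36, draw]
    LT 249: heading 36 -> 285
    FD 14.7: (15.499,0.659) -> (19.303,-13.54) [heading=285, draw]
    -- iteration 2/4 --
    FD 5.8: (19.303,-13.54) -> (20.805,-19.143) [heading=285, draw]
    LT 249: heading 285 -> 174
    FD 14.7: (20.805,-19.143) -> (6.185,-17.606) [heading=174, draw]
    -- iteration 3/4 --
    FD 5.8: (6.185,-17.606) -> (0.417,-17) [heading=174, draw]
    LT 249: heading 174 -> 63
    FD 14.7: (0.417,-17) -> (7.09,-3.902) [heading=63, draw]
    -- iteration 4/4 --
    FD 5.8: (7.09,-3.902) -> (9.724,1.266) [heading=63, draw]
    LT 249: heading 63 -> 312
    FD 14.7: (9.724,1.266) -> (19.56,-9.659) [heading=312, draw]
  ]
  -- iteration 3/4 --
  LT 60: heading 312 -> 12
  REPEAT 4 [
    -- iteration 1/4 --
    FD 5.8: (19.56,-9.659) -> (25.233,-8.453) [heading=12, draw]
    LT 249: heading 12 -> 261
    FD 14.7: (25.233,-8.453) -> (22.933,-22.972) [heading=261, draw]
    -- iteration 2/4 --
    FD 5.8: (22.933,-22.972) -> (22.026,-28.7) [heading=261, draw]
    LT 249: heading 261 -> 150
    FD 14.7: (22.026,-28.7) -> (9.296,-21.35) [heading=150, draw]
    -- iteration 3/4 --
    FD 5.8: (9.296,-21.35) -> (4.273,-18.45) [heading=150, draw]
    LT 249: heading 150 -> 39
    FD 14.7: (4.273,-18.45) -> (15.697,-9.199) [heading=39, draw]
    -- iteration 4/4 --
    FD 5.8: (15.697,-9.199) -> (20.204,-5.549) [heading=39, draw]
    LT 249: heading 39 -> 288
    FD 14.7: (20.204,-5.549) -> (24.747,-19.53) [heading=288, draw]
  ]
  -- iteration 4/4 --
  LT 60: heading 288 -> 348
  REPEAT 4 [
    -- iteration 1/4 --
    FD 5.8: (24.747,-19.53) -> (30.42,-20.736) [heading=348, draw]
    LT 249: heading 348 -> 237
    FD 14.7: (30.42,-20.736) -> (22.414,-33.064) [heading=237, draw]
    -- iteration 2/4 --
    FD 5.8: (22.414,-33.064) -> (19.255,-37.928) [heading=237, draw]
    LT 249: heading 237 -> 126
    FD 14.7: (19.255,-37.928) -> (10.614,-26.036) [heading=126, draw]
    -- iteration 3/4 --
    FD 5.8: (10.614,-26.036) -> (7.205,-21.344) [heading=126, draw]
    LT 249: heading 126 -> 15
    FD 14.7: (7.205,-21.344) -> (21.404,-17.539) [heading=15, draw]
    -- iteration 4/4 --
    FD 5.8: (21.404,-17.539) -> (27.007,-16.038) [heading=15, draw]
    LT 249: heading 15 -> 264
    FD 14.7: (27.007,-16.038) -> (25.47,-30.657) [heading=264, draw]
  ]
]
Final: pos=(25.47,-30.657), heading=264, 32 segment(s) drawn

Segment endpoints: x in {-3.696, -2.926, -2.623, 0, 0.417, 1.821, 2.9, 4.273, 6.185, 7.09, 7.205, 9.296, 9.724, 10.614, 10.806, 12.151, 15.499, 15.697, 15.801, 19.255, 19.303, 19.56, 20.204, 20.805, 21.404, 22.026, 22.414, 22.933, 24.747, 25.233, 25.47, 27.007, 30.42}, y in {-37.928, -33.064, -30.657, -28.7, -26.036, -22.972, -21.35, -21.344, -20.736, -19.53, -19.143, -18.45, -17.606, -17.539, -17.243, -17, -16.038, -15.451, -13.54, -10.909, -9.659, -9.199, -8.453, -6.401, -5.549, -3.902, -2.751, -2.564, 0, 0.659, 1.266, 3.229, 5.023}
xmin=-3.696, ymin=-37.928, xmax=30.42, ymax=5.023

Answer: -3.696 -37.928 30.42 5.023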